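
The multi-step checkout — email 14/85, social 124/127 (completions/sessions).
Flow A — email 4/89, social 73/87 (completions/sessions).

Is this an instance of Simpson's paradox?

No

Email: the multi-step checkout 14/85 = 16.5%, Flow A 4/89 = 4.5% → the multi-step checkout
Social: the multi-step checkout 124/127 = 97.6%, Flow A 73/87 = 83.9% → the multi-step checkout
Overall: the multi-step checkout 138/212 = 65.1%, Flow A 77/176 = 43.8% → the multi-step checkout
The multi-step checkout wins overall and in every traffic group — no reversal.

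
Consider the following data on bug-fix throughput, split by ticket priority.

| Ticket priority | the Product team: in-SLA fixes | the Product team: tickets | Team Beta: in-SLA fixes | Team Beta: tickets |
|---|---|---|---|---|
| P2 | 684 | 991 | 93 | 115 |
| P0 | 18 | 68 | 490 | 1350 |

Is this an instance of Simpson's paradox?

Yes

P2: the Product team 684/991 = 69.0%, Team Beta 93/115 = 80.9% → Team Beta
P0: the Product team 18/68 = 26.5%, Team Beta 490/1350 = 36.3% → Team Beta
Overall: the Product team 702/1059 = 66.3%, Team Beta 583/1465 = 39.8% → the Product team
Team Beta wins each ticket group but the Product team wins overall — the comparison reverses. Team Beta's tickets skew toward P0, which has a lower base rate.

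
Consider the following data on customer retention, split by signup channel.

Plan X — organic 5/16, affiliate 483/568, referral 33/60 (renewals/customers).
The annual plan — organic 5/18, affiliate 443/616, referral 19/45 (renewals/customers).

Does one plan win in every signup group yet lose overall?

No

Organic: Plan X 5/16 = 31.2%, the annual plan 5/18 = 27.8% → Plan X
Affiliate: Plan X 483/568 = 85.0%, the annual plan 443/616 = 71.9% → Plan X
Referral: Plan X 33/60 = 55.0%, the annual plan 19/45 = 42.2% → Plan X
Overall: Plan X 521/644 = 80.9%, the annual plan 467/679 = 68.8% → Plan X
Plan X wins overall and in every signup group — no reversal.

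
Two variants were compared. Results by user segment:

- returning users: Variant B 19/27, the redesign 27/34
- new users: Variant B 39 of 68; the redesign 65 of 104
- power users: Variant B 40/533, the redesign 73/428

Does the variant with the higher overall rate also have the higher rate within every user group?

Returning users: Variant B 19/27 = 70.4%, the redesign 27/34 = 79.4% → the redesign
New users: Variant B 39/68 = 57.4%, the redesign 65/104 = 62.5% → the redesign
Power users: Variant B 40/533 = 7.5%, the redesign 73/428 = 17.1% → the redesign
Overall: Variant B 98/628 = 15.6%, the redesign 165/566 = 29.2% → the redesign
The redesign wins overall and in every user group — no reversal.

Yes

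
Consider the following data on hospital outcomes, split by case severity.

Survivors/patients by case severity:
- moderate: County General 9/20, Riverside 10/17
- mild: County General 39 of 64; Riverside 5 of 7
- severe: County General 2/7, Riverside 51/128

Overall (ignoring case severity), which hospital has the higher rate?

Moderate: County General 9/20 = 45.0%, Riverside 10/17 = 58.8% → Riverside
Mild: County General 39/64 = 60.9%, Riverside 5/7 = 71.4% → Riverside
Severe: County General 2/7 = 28.6%, Riverside 51/128 = 39.8% → Riverside
Overall: County General 50/91 = 54.9%, Riverside 66/152 = 43.4% → County General
(Riverside wins every case group but County General wins overall — Riverside's patients skew toward the low-rate severe group.)

County General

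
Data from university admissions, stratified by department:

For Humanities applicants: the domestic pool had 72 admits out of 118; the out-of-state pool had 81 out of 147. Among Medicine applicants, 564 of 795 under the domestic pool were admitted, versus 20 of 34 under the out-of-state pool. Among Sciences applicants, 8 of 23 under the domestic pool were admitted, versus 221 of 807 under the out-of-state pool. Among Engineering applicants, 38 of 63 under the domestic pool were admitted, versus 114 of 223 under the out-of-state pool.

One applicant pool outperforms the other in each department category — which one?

the domestic pool

Humanities: the domestic pool 72/118 = 61.0%, the out-of-state pool 81/147 = 55.1% → the domestic pool
Medicine: the domestic pool 564/795 = 70.9%, the out-of-state pool 20/34 = 58.8% → the domestic pool
Sciences: the domestic pool 8/23 = 34.8%, the out-of-state pool 221/807 = 27.4% → the domestic pool
Engineering: the domestic pool 38/63 = 60.3%, the out-of-state pool 114/223 = 51.1% → the domestic pool
The domestic pool has the higher rate in all 4 groups.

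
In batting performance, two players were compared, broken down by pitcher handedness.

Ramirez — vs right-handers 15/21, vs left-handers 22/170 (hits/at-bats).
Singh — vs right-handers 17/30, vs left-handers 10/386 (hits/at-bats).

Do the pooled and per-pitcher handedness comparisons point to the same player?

Vs right-handers: Ramirez 15/21 = 71.4%, Singh 17/30 = 56.7% → Ramirez
Vs left-handers: Ramirez 22/170 = 12.9%, Singh 10/386 = 2.6% → Ramirez
Overall: Ramirez 37/191 = 19.4%, Singh 27/416 = 6.5% → Ramirez
Ramirez wins overall and in every pitcher group — no reversal.

Yes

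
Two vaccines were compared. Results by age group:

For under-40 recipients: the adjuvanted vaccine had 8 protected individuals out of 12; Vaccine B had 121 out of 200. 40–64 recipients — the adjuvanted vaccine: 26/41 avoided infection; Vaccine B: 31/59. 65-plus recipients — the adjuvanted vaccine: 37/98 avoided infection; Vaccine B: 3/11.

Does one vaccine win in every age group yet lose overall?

Yes

Under-40: the adjuvanted vaccine 8/12 = 66.7%, Vaccine B 121/200 = 60.5% → the adjuvanted vaccine
40–64: the adjuvanted vaccine 26/41 = 63.4%, Vaccine B 31/59 = 52.5% → the adjuvanted vaccine
65-plus: the adjuvanted vaccine 37/98 = 37.8%, Vaccine B 3/11 = 27.3% → the adjuvanted vaccine
Overall: the adjuvanted vaccine 71/151 = 47.0%, Vaccine B 155/270 = 57.4% → Vaccine B
The adjuvanted vaccine wins each age group but Vaccine B wins overall — the comparison reverses. The adjuvanted vaccine's recipients skew toward 65-plus, which has a lower base rate.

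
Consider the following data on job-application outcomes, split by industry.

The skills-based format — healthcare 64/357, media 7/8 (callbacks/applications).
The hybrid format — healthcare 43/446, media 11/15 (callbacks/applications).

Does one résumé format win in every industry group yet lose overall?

Healthcare: the skills-based format 64/357 = 17.9%, the hybrid format 43/446 = 9.6% → the skills-based format
Media: the skills-based format 7/8 = 87.5%, the hybrid format 11/15 = 73.3% → the skills-based format
Overall: the skills-based format 71/365 = 19.5%, the hybrid format 54/461 = 11.7% → the skills-based format
The skills-based format wins overall and in every industry group — no reversal.

No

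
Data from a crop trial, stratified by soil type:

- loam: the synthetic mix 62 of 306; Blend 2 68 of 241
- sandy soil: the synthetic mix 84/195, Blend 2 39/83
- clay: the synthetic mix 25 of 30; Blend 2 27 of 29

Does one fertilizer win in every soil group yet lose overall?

No

Loam: the synthetic mix 62/306 = 20.3%, Blend 2 68/241 = 28.2% → Blend 2
Sandy soil: the synthetic mix 84/195 = 43.1%, Blend 2 39/83 = 47.0% → Blend 2
Clay: the synthetic mix 25/30 = 83.3%, Blend 2 27/29 = 93.1% → Blend 2
Overall: the synthetic mix 171/531 = 32.2%, Blend 2 134/353 = 38.0% → Blend 2
Blend 2 wins overall and in every soil group — no reversal.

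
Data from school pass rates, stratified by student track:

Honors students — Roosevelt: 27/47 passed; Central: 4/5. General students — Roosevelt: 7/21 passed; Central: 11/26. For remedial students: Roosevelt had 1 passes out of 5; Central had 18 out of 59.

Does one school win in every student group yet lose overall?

Honors: Roosevelt 27/47 = 57.4%, Central 4/5 = 80.0% → Central
General: Roosevelt 7/21 = 33.3%, Central 11/26 = 42.3% → Central
Remedial: Roosevelt 1/5 = 20.0%, Central 18/59 = 30.5% → Central
Overall: Roosevelt 35/73 = 47.9%, Central 33/90 = 36.7% → Roosevelt
Central wins each student group but Roosevelt wins overall — the comparison reverses. Central's students skew toward remedial, which has a lower base rate.

Yes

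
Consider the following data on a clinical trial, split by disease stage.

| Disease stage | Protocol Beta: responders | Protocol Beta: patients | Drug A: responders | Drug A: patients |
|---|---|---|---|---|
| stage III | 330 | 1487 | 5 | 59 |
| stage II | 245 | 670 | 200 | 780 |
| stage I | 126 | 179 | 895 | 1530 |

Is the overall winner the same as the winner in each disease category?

Stage III: Protocol Beta 330/1487 = 22.2%, Drug A 5/59 = 8.5% → Protocol Beta
Stage II: Protocol Beta 245/670 = 36.6%, Drug A 200/780 = 25.6% → Protocol Beta
Stage I: Protocol Beta 126/179 = 70.4%, Drug A 895/1530 = 58.5% → Protocol Beta
Overall: Protocol Beta 701/2336 = 30.0%, Drug A 1100/2369 = 46.4% → Drug A
Protocol Beta wins each disease group but Drug A wins overall — the comparison reverses. Protocol Beta's patients skew toward stage III, which has a lower base rate.

No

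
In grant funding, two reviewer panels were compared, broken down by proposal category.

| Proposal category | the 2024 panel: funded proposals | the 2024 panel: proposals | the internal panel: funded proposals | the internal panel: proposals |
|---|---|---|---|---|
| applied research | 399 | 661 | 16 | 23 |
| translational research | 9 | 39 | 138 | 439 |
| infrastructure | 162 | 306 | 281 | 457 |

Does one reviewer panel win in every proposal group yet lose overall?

Applied research: the 2024 panel 399/661 = 60.4%, the internal panel 16/23 = 69.6% → the internal panel
Translational research: the 2024 panel 9/39 = 23.1%, the internal panel 138/439 = 31.4% → the internal panel
Infrastructure: the 2024 panel 162/306 = 52.9%, the internal panel 281/457 = 61.5% → the internal panel
Overall: the 2024 panel 570/1006 = 56.7%, the internal panel 435/919 = 47.3% → the 2024 panel
The internal panel wins each proposal group but the 2024 panel wins overall — the comparison reverses. The internal panel's proposals skew toward translational research, which has a lower base rate.

Yes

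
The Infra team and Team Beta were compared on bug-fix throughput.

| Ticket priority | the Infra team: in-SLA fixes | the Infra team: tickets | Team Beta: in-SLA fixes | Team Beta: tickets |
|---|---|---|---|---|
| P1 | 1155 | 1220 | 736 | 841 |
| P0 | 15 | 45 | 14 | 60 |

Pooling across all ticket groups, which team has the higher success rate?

P1: the Infra team 1155/1220 = 94.7%, Team Beta 736/841 = 87.5% → the Infra team
P0: the Infra team 15/45 = 33.3%, Team Beta 14/60 = 23.3% → the Infra team
Overall: the Infra team 1170/1265 = 92.5%, Team Beta 750/901 = 83.2% → the Infra team

the Infra team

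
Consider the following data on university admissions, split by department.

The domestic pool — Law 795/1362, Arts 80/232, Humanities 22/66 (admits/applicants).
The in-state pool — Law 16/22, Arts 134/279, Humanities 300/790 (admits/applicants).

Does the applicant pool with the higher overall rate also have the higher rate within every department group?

Law: the domestic pool 795/1362 = 58.4%, the in-state pool 16/22 = 72.7% → the in-state pool
Arts: the domestic pool 80/232 = 34.5%, the in-state pool 134/279 = 48.0% → the in-state pool
Humanities: the domestic pool 22/66 = 33.3%, the in-state pool 300/790 = 38.0% → the in-state pool
Overall: the domestic pool 897/1660 = 54.0%, the in-state pool 450/1091 = 41.2% → the domestic pool
The in-state pool wins each department group but the domestic pool wins overall — the comparison reverses. The in-state pool's applicants skew toward Humanities, which has a lower base rate.

No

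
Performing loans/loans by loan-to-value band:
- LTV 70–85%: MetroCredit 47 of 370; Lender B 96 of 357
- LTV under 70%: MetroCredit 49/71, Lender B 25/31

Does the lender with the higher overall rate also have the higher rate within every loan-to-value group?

LTV 70–85%: MetroCredit 47/370 = 12.7%, Lender B 96/357 = 26.9% → Lender B
LTV under 70%: MetroCredit 49/71 = 69.0%, Lender B 25/31 = 80.6% → Lender B
Overall: MetroCredit 96/441 = 21.8%, Lender B 121/388 = 31.2% → Lender B
Lender B wins overall and in every loan-to-value group — no reversal.

Yes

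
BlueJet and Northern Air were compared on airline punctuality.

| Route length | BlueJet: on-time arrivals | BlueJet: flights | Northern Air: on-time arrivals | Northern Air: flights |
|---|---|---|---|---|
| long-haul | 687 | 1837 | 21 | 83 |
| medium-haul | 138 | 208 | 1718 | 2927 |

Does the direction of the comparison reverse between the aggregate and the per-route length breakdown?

Long-haul: BlueJet 687/1837 = 37.4%, Northern Air 21/83 = 25.3% → BlueJet
Medium-haul: BlueJet 138/208 = 66.3%, Northern Air 1718/2927 = 58.7% → BlueJet
Overall: BlueJet 825/2045 = 40.3%, Northern Air 1739/3010 = 57.8% → Northern Air
BlueJet wins each route group but Northern Air wins overall — the comparison reverses. BlueJet's flights skew toward long-haul, which has a lower base rate.

Yes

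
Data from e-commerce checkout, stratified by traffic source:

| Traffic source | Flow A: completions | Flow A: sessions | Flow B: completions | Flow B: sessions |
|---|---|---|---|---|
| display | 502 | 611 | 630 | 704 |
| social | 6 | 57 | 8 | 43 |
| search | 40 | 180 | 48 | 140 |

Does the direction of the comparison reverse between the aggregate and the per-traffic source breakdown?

Display: Flow A 502/611 = 82.2%, Flow B 630/704 = 89.5% → Flow B
Social: Flow A 6/57 = 10.5%, Flow B 8/43 = 18.6% → Flow B
Search: Flow A 40/180 = 22.2%, Flow B 48/140 = 34.3% → Flow B
Overall: Flow A 548/848 = 64.6%, Flow B 686/887 = 77.3% → Flow B
Flow B wins overall and in every traffic group — no reversal.

No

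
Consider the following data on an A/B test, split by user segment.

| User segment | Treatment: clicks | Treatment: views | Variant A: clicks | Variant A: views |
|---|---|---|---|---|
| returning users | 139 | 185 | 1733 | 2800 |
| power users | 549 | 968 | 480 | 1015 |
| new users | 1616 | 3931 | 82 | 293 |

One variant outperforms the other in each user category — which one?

Treatment

Returning users: Treatment 139/185 = 75.1%, Variant A 1733/2800 = 61.9% → Treatment
Power users: Treatment 549/968 = 56.7%, Variant A 480/1015 = 47.3% → Treatment
New users: Treatment 1616/3931 = 41.1%, Variant A 82/293 = 28.0% → Treatment
Treatment has the higher rate in all 3 groups.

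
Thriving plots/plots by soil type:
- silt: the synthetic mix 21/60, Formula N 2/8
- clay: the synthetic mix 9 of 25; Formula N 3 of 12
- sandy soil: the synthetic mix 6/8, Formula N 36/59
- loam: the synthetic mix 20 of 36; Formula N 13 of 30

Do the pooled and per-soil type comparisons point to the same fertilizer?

No

Silt: the synthetic mix 21/60 = 35.0%, Formula N 2/8 = 25.0% → the synthetic mix
Clay: the synthetic mix 9/25 = 36.0%, Formula N 3/12 = 25.0% → the synthetic mix
Sandy soil: the synthetic mix 6/8 = 75.0%, Formula N 36/59 = 61.0% → the synthetic mix
Loam: the synthetic mix 20/36 = 55.6%, Formula N 13/30 = 43.3% → the synthetic mix
Overall: the synthetic mix 56/129 = 43.4%, Formula N 54/109 = 49.5% → Formula N
The synthetic mix wins each soil group but Formula N wins overall — the comparison reverses. The synthetic mix's plots skew toward silt, which has a lower base rate.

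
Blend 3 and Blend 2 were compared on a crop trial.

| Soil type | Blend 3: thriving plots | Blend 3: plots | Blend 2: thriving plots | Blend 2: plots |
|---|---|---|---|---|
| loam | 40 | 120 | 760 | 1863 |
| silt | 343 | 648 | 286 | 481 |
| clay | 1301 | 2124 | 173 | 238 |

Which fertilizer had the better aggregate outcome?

Loam: Blend 3 40/120 = 33.3%, Blend 2 760/1863 = 40.8% → Blend 2
Silt: Blend 3 343/648 = 52.9%, Blend 2 286/481 = 59.5% → Blend 2
Clay: Blend 3 1301/2124 = 61.3%, Blend 2 173/238 = 72.7% → Blend 2
Overall: Blend 3 1684/2892 = 58.2%, Blend 2 1219/2582 = 47.2% → Blend 3
(Blend 2 wins every soil group but Blend 3 wins overall — Blend 2's plots skew toward the low-rate loam group.)

Blend 3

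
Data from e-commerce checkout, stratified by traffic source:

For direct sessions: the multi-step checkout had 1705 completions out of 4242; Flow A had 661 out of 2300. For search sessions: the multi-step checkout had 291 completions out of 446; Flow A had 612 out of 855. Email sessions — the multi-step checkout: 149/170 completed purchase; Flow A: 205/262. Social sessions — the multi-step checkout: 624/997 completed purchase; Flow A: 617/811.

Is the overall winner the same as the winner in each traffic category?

No

Direct: the multi-step checkout 1705/4242 = 40.2%, Flow A 661/2300 = 28.7% → the multi-step checkout
Search: the multi-step checkout 291/446 = 65.2%, Flow A 612/855 = 71.6% → Flow A
Email: the multi-step checkout 149/170 = 87.6%, Flow A 205/262 = 78.2% → the multi-step checkout
Social: the multi-step checkout 624/997 = 62.6%, Flow A 617/811 = 76.1% → Flow A
Overall: the multi-step checkout 2769/5855 = 47.3%, Flow A 2095/4228 = 49.6% → Flow A
Neither sweeps: the multi-step checkout wins 2 of 4 groups, Flow A wins 2. Flow A wins overall but not every group — no Simpson reversal.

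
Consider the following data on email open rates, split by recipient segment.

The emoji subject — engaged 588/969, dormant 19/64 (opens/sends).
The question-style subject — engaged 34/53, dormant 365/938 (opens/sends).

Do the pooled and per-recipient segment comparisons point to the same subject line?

No

Engaged: the emoji subject 588/969 = 60.7%, the question-style subject 34/53 = 64.2% → the question-style subject
Dormant: the emoji subject 19/64 = 29.7%, the question-style subject 365/938 = 38.9% → the question-style subject
Overall: the emoji subject 607/1033 = 58.8%, the question-style subject 399/991 = 40.3% → the emoji subject
The question-style subject wins each recipient group but the emoji subject wins overall — the comparison reverses. The question-style subject's sends skew toward dormant, which has a lower base rate.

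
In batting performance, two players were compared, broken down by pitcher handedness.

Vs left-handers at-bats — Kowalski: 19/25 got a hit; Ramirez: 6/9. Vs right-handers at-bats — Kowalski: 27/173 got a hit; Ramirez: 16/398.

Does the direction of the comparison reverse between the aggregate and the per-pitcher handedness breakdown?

Vs left-handers: Kowalski 19/25 = 76.0%, Ramirez 6/9 = 66.7% → Kowalski
Vs right-handers: Kowalski 27/173 = 15.6%, Ramirez 16/398 = 4.0% → Kowalski
Overall: Kowalski 46/198 = 23.2%, Ramirez 22/407 = 5.4% → Kowalski
Kowalski wins overall and in every pitcher group — no reversal.

No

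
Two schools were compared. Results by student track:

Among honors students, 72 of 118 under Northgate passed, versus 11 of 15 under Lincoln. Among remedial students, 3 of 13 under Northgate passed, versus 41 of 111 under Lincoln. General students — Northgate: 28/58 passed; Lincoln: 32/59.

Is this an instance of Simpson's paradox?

Honors: Northgate 72/118 = 61.0%, Lincoln 11/15 = 73.3% → Lincoln
Remedial: Northgate 3/13 = 23.1%, Lincoln 41/111 = 36.9% → Lincoln
General: Northgate 28/58 = 48.3%, Lincoln 32/59 = 54.2% → Lincoln
Overall: Northgate 103/189 = 54.5%, Lincoln 84/185 = 45.4% → Northgate
Lincoln wins each student group but Northgate wins overall — the comparison reverses. Lincoln's students skew toward remedial, which has a lower base rate.

Yes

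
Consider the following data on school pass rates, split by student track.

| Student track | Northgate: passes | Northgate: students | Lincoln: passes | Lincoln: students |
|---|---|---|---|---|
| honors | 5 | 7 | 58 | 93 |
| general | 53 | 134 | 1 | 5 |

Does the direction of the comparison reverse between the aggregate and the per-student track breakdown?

Honors: Northgate 5/7 = 71.4%, Lincoln 58/93 = 62.4% → Northgate
General: Northgate 53/134 = 39.6%, Lincoln 1/5 = 20.0% → Northgate
Overall: Northgate 58/141 = 41.1%, Lincoln 59/98 = 60.2% → Lincoln
Northgate wins each student group but Lincoln wins overall — the comparison reverses. Northgate's students skew toward general, which has a lower base rate.

Yes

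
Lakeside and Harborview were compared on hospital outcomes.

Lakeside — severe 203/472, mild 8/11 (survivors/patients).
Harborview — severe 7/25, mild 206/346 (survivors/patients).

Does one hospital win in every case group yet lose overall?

Severe: Lakeside 203/472 = 43.0%, Harborview 7/25 = 28.0% → Lakeside
Mild: Lakeside 8/11 = 72.7%, Harborview 206/346 = 59.5% → Lakeside
Overall: Lakeside 211/483 = 43.7%, Harborview 213/371 = 57.4% → Harborview
Lakeside wins each case group but Harborview wins overall — the comparison reverses. Lakeside's patients skew toward severe, which has a lower base rate.

Yes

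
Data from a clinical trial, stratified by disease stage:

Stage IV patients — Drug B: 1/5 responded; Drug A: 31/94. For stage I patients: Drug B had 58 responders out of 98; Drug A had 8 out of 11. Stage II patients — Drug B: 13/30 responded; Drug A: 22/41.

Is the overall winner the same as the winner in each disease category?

Stage IV: Drug B 1/5 = 20.0%, Drug A 31/94 = 33.0% → Drug A
Stage I: Drug B 58/98 = 59.2%, Drug A 8/11 = 72.7% → Drug A
Stage II: Drug B 13/30 = 43.3%, Drug A 22/41 = 53.7% → Drug A
Overall: Drug B 72/133 = 54.1%, Drug A 61/146 = 41.8% → Drug B
Drug A wins each disease group but Drug B wins overall — the comparison reverses. Drug A's patients skew toward stage IV, which has a lower base rate.

No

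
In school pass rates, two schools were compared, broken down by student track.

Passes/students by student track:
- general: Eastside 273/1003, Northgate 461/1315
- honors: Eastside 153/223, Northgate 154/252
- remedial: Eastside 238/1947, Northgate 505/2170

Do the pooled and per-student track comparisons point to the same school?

No

General: Eastside 273/1003 = 27.2%, Northgate 461/1315 = 35.1% → Northgate
Honors: Eastside 153/223 = 68.6%, Northgate 154/252 = 61.1% → Eastside
Remedial: Eastside 238/1947 = 12.2%, Northgate 505/2170 = 23.3% → Northgate
Overall: Eastside 664/3173 = 20.9%, Northgate 1120/3737 = 30.0% → Northgate
Neither sweeps: Eastside wins 1 of 3 groups, Northgate wins 2. Northgate wins overall but not every group — no Simpson reversal.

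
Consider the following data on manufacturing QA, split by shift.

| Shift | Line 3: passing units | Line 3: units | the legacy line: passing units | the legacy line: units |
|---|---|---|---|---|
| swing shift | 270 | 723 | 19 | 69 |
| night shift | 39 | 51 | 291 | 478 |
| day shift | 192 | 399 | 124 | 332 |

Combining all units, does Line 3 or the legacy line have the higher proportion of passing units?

Swing shift: Line 3 270/723 = 37.3%, the legacy line 19/69 = 27.5% → Line 3
Night shift: Line 3 39/51 = 76.5%, the legacy line 291/478 = 60.9% → Line 3
Day shift: Line 3 192/399 = 48.1%, the legacy line 124/332 = 37.3% → Line 3
Overall: Line 3 501/1173 = 42.7%, the legacy line 434/879 = 49.4% → the legacy line
(Line 3 wins every shift group but the legacy line wins overall — Line 3's units skew toward the low-rate swing shift group.)

the legacy line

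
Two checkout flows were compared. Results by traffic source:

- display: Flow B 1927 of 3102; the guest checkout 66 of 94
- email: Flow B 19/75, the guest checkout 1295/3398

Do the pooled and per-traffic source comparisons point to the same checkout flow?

No

Display: Flow B 1927/3102 = 62.1%, the guest checkout 66/94 = 70.2% → the guest checkout
Email: Flow B 19/75 = 25.3%, the guest checkout 1295/3398 = 38.1% → the guest checkout
Overall: Flow B 1946/3177 = 61.3%, the guest checkout 1361/3492 = 39.0% → Flow B
The guest checkout wins each traffic group but Flow B wins overall — the comparison reverses. The guest checkout's sessions skew toward email, which has a lower base rate.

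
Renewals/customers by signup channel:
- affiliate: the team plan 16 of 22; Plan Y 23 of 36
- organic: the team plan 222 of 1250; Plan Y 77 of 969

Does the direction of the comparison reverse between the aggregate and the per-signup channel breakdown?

No

Affiliate: the team plan 16/22 = 72.7%, Plan Y 23/36 = 63.9% → the team plan
Organic: the team plan 222/1250 = 17.8%, Plan Y 77/969 = 7.9% → the team plan
Overall: the team plan 238/1272 = 18.7%, Plan Y 100/1005 = 10.0% → the team plan
The team plan wins overall and in every signup group — no reversal.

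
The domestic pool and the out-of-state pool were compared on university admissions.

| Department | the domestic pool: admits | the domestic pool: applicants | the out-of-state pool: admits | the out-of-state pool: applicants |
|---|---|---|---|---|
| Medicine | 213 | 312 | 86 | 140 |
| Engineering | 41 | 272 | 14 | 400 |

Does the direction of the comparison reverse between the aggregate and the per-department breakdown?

No

Medicine: the domestic pool 213/312 = 68.3%, the out-of-state pool 86/140 = 61.4% → the domestic pool
Engineering: the domestic pool 41/272 = 15.1%, the out-of-state pool 14/400 = 3.5% → the domestic pool
Overall: the domestic pool 254/584 = 43.5%, the out-of-state pool 100/540 = 18.5% → the domestic pool
The domestic pool wins overall and in every department group — no reversal.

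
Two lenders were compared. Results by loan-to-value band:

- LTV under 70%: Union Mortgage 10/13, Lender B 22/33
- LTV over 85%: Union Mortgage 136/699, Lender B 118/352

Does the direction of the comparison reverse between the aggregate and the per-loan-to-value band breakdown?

No

LTV under 70%: Union Mortgage 10/13 = 76.9%, Lender B 22/33 = 66.7% → Union Mortgage
LTV over 85%: Union Mortgage 136/699 = 19.5%, Lender B 118/352 = 33.5% → Lender B
Overall: Union Mortgage 146/712 = 20.5%, Lender B 140/385 = 36.4% → Lender B
Neither sweeps: Union Mortgage wins 1 of 2 groups, Lender B wins 1. Lender B wins overall but not every group — no Simpson reversal.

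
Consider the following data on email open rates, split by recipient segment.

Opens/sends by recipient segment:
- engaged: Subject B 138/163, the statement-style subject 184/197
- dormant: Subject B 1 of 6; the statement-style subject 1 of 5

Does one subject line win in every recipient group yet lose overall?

No

Engaged: Subject B 138/163 = 84.7%, the statement-style subject 184/197 = 93.4% → the statement-style subject
Dormant: Subject B 1/6 = 16.7%, the statement-style subject 1/5 = 20.0% → the statement-style subject
Overall: Subject B 139/169 = 82.2%, the statement-style subject 185/202 = 91.6% → the statement-style subject
The statement-style subject wins overall and in every recipient group — no reversal.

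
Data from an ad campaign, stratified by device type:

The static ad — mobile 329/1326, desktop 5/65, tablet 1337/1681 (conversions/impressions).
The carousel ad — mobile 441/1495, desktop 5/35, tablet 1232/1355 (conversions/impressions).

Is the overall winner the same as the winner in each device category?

Mobile: the static ad 329/1326 = 24.8%, the carousel ad 441/1495 = 29.5% → the carousel ad
Desktop: the static ad 5/65 = 7.7%, the carousel ad 5/35 = 14.3% → the carousel ad
Tablet: the static ad 1337/1681 = 79.5%, the carousel ad 1232/1355 = 90.9% → the carousel ad
Overall: the static ad 1671/3072 = 54.4%, the carousel ad 1678/2885 = 58.2% → the carousel ad
The carousel ad wins overall and in every device group — no reversal.

Yes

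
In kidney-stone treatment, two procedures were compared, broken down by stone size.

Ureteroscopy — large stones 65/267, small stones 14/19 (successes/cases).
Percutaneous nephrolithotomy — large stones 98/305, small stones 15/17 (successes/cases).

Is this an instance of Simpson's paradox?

Large stones: ureteroscopy 65/267 = 24.3%, percutaneous nephrolithotomy 98/305 = 32.1% → percutaneous nephrolithotomy
Small stones: ureteroscopy 14/19 = 73.7%, percutaneous nephrolithotomy 15/17 = 88.2% → percutaneous nephrolithotomy
Overall: ureteroscopy 79/286 = 27.6%, percutaneous nephrolithotomy 113/322 = 35.1% → percutaneous nephrolithotomy
Percutaneous nephrolithotomy wins overall and in every stone group — no reversal.

No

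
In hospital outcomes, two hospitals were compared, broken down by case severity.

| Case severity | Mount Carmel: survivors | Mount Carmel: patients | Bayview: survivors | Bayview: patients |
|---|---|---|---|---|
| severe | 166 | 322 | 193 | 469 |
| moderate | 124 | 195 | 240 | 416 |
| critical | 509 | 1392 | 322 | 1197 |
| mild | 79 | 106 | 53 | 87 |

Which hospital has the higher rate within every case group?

Severe: Mount Carmel 166/322 = 51.6%, Bayview 193/469 = 41.2% → Mount Carmel
Moderate: Mount Carmel 124/195 = 63.6%, Bayview 240/416 = 57.7% → Mount Carmel
Critical: Mount Carmel 509/1392 = 36.6%, Bayview 322/1197 = 26.9% → Mount Carmel
Mild: Mount Carmel 79/106 = 74.5%, Bayview 53/87 = 60.9% → Mount Carmel
Mount Carmel has the higher rate in all 4 groups.

Mount Carmel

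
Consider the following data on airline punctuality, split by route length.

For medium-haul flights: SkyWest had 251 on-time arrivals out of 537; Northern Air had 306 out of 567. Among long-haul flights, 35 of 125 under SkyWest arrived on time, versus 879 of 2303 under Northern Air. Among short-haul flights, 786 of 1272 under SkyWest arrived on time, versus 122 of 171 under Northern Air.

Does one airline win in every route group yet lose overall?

Medium-haul: SkyWest 251/537 = 46.7%, Northern Air 306/567 = 54.0% → Northern Air
Long-haul: SkyWest 35/125 = 28.0%, Northern Air 879/2303 = 38.2% → Northern Air
Short-haul: SkyWest 786/1272 = 61.8%, Northern Air 122/171 = 71.3% → Northern Air
Overall: SkyWest 1072/1934 = 55.4%, Northern Air 1307/3041 = 43.0% → SkyWest
Northern Air wins each route group but SkyWest wins overall — the comparison reverses. Northern Air's flights skew toward long-haul, which has a lower base rate.

Yes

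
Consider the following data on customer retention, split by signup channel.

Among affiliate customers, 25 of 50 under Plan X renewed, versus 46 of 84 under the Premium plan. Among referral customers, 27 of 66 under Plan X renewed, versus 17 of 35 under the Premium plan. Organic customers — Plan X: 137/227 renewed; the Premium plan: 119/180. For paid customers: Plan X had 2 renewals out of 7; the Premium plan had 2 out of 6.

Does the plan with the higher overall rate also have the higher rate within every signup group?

Yes

Affiliate: Plan X 25/50 = 50.0%, the Premium plan 46/84 = 54.8% → the Premium plan
Referral: Plan X 27/66 = 40.9%, the Premium plan 17/35 = 48.6% → the Premium plan
Organic: Plan X 137/227 = 60.4%, the Premium plan 119/180 = 66.1% → the Premium plan
Paid: Plan X 2/7 = 28.6%, the Premium plan 2/6 = 33.3% → the Premium plan
Overall: Plan X 191/350 = 54.6%, the Premium plan 184/305 = 60.3% → the Premium plan
The Premium plan wins overall and in every signup group — no reversal.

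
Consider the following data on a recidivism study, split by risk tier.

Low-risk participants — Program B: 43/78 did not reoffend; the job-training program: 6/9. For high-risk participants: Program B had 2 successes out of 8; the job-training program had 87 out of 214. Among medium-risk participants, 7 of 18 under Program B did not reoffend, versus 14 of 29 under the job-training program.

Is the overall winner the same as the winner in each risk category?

Low-risk: Program B 43/78 = 55.1%, the job-training program 6/9 = 66.7% → the job-training program
High-risk: Program B 2/8 = 25.0%, the job-training program 87/214 = 40.7% → the job-training program
Medium-risk: Program B 7/18 = 38.9%, the job-training program 14/29 = 48.3% → the job-training program
Overall: Program B 52/104 = 50.0%, the job-training program 107/252 = 42.5% → Program B
The job-training program wins each risk group but Program B wins overall — the comparison reverses. The job-training program's participants skew toward high-risk, which has a lower base rate.

No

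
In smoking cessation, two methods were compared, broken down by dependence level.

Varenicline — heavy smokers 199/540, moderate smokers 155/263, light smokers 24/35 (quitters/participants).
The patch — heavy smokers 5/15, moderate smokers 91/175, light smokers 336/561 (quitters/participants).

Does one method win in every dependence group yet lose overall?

Yes

Heavy smokers: varenicline 199/540 = 36.9%, the patch 5/15 = 33.3% → varenicline
Moderate smokers: varenicline 155/263 = 58.9%, the patch 91/175 = 52.0% → varenicline
Light smokers: varenicline 24/35 = 68.6%, the patch 336/561 = 59.9% → varenicline
Overall: varenicline 378/838 = 45.1%, the patch 432/751 = 57.5% → the patch
Varenicline wins each dependence group but the patch wins overall — the comparison reverses. Varenicline's participants skew toward heavy smokers, which has a lower base rate.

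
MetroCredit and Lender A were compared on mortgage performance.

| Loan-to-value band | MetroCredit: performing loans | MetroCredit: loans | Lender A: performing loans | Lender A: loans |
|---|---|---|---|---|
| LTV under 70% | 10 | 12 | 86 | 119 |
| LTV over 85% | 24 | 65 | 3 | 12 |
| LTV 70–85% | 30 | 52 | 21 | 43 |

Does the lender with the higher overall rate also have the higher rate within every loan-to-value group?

LTV under 70%: MetroCredit 10/12 = 83.3%, Lender A 86/119 = 72.3% → MetroCredit
LTV over 85%: MetroCredit 24/65 = 36.9%, Lender A 3/12 = 25.0% → MetroCredit
LTV 70–85%: MetroCredit 30/52 = 57.7%, Lender A 21/43 = 48.8% → MetroCredit
Overall: MetroCredit 64/129 = 49.6%, Lender A 110/174 = 63.2% → Lender A
MetroCredit wins each loan-to-value group but Lender A wins overall — the comparison reverses. MetroCredit's loans skew toward LTV over 85%, which has a lower base rate.

No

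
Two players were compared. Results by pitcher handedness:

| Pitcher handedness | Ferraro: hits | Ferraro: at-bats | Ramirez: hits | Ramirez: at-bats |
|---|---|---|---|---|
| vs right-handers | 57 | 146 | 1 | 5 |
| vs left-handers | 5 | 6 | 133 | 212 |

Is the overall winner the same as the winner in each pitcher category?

No

Vs right-handers: Ferraro 57/146 = 39.0%, Ramirez 1/5 = 20.0% → Ferraro
Vs left-handers: Ferraro 5/6 = 83.3%, Ramirez 133/212 = 62.7% → Ferraro
Overall: Ferraro 62/152 = 40.8%, Ramirez 134/217 = 61.8% → Ramirez
Ferraro wins each pitcher group but Ramirez wins overall — the comparison reverses. Ferraro's at-bats skew toward vs right-handers, which has a lower base rate.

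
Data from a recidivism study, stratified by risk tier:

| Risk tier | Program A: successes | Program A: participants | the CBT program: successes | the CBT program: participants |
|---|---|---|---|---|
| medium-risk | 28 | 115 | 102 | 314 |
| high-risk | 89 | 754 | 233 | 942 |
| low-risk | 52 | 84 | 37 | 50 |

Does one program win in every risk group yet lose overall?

No

Medium-risk: Program A 28/115 = 24.3%, the CBT program 102/314 = 32.5% → the CBT program
High-risk: Program A 89/754 = 11.8%, the CBT program 233/942 = 24.7% → the CBT program
Low-risk: Program A 52/84 = 61.9%, the CBT program 37/50 = 74.0% → the CBT program
Overall: Program A 169/953 = 17.7%, the CBT program 372/1306 = 28.5% → the CBT program
The CBT program wins overall and in every risk group — no reversal.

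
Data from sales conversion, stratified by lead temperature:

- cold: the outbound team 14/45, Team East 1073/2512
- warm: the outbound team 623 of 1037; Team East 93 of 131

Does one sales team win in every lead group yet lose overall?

Cold: the outbound team 14/45 = 31.1%, Team East 1073/2512 = 42.7% → Team East
Warm: the outbound team 623/1037 = 60.1%, Team East 93/131 = 71.0% → Team East
Overall: the outbound team 637/1082 = 58.9%, Team East 1166/2643 = 44.1% → the outbound team
Team East wins each lead group but the outbound team wins overall — the comparison reverses. Team East's leads skew toward cold, which has a lower base rate.

Yes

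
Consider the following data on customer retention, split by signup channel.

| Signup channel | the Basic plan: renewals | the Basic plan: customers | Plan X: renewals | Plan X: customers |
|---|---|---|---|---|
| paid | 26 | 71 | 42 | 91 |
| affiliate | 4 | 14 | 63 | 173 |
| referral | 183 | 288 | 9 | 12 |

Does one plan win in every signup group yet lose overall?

Paid: the Basic plan 26/71 = 36.6%, Plan X 42/91 = 46.2% → Plan X
Affiliate: the Basic plan 4/14 = 28.6%, Plan X 63/173 = 36.4% → Plan X
Referral: the Basic plan 183/288 = 63.5%, Plan X 9/12 = 75.0% → Plan X
Overall: the Basic plan 213/373 = 57.1%, Plan X 114/276 = 41.3% → the Basic plan
Plan X wins each signup group but the Basic plan wins overall — the comparison reverses. Plan X's customers skew toward affiliate, which has a lower base rate.

Yes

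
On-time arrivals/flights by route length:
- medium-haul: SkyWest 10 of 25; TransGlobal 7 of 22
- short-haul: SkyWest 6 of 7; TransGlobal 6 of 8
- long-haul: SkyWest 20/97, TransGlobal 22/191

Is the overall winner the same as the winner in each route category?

Yes

Medium-haul: SkyWest 10/25 = 40.0%, TransGlobal 7/22 = 31.8% → SkyWest
Short-haul: SkyWest 6/7 = 85.7%, TransGlobal 6/8 = 75.0% → SkyWest
Long-haul: SkyWest 20/97 = 20.6%, TransGlobal 22/191 = 11.5% → SkyWest
Overall: SkyWest 36/129 = 27.9%, TransGlobal 35/221 = 15.8% → SkyWest
SkyWest wins overall and in every route group — no reversal.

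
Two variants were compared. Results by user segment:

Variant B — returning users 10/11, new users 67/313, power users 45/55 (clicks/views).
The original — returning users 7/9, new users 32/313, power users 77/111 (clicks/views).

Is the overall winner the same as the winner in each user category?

Yes

Returning users: Variant B 10/11 = 90.9%, the original 7/9 = 77.8% → Variant B
New users: Variant B 67/313 = 21.4%, the original 32/313 = 10.2% → Variant B
Power users: Variant B 45/55 = 81.8%, the original 77/111 = 69.4% → Variant B
Overall: Variant B 122/379 = 32.2%, the original 116/433 = 26.8% → Variant B
Variant B wins overall and in every user group — no reversal.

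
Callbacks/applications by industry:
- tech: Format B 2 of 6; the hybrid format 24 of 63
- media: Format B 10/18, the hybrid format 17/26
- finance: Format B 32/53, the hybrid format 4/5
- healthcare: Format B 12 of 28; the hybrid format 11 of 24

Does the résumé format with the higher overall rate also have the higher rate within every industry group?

Tech: Format B 2/6 = 33.3%, the hybrid format 24/63 = 38.1% → the hybrid format
Media: Format B 10/18 = 55.6%, the hybrid format 17/26 = 65.4% → the hybrid format
Finance: Format B 32/53 = 60.4%, the hybrid format 4/5 = 80.0% → the hybrid format
Healthcare: Format B 12/28 = 42.9%, the hybrid format 11/24 = 45.8% → the hybrid format
Overall: Format B 56/105 = 53.3%, the hybrid format 56/118 = 47.5% → Format B
The hybrid format wins each industry group but Format B wins overall — the comparison reverses. The hybrid format's applications skew toward tech, which has a lower base rate.

No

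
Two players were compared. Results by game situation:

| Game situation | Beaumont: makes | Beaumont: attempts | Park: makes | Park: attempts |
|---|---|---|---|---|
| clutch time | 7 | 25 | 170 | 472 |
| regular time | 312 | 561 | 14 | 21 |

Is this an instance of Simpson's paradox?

Clutch time: Beaumont 7/25 = 28.0%, Park 170/472 = 36.0% → Park
Regular time: Beaumont 312/561 = 55.6%, Park 14/21 = 66.7% → Park
Overall: Beaumont 319/586 = 54.4%, Park 184/493 = 37.3% → Beaumont
Park wins each game group but Beaumont wins overall — the comparison reverses. Park's attempts skew toward clutch time, which has a lower base rate.

Yes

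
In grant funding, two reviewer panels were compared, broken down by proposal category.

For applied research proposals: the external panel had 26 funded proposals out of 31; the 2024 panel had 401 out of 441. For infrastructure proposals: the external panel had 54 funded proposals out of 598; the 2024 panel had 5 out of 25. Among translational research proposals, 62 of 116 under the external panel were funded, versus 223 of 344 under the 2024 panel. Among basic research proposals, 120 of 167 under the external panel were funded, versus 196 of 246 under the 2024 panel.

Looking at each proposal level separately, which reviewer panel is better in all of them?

the 2024 panel

Applied research: the external panel 26/31 = 83.9%, the 2024 panel 401/441 = 90.9% → the 2024 panel
Infrastructure: the external panel 54/598 = 9.0%, the 2024 panel 5/25 = 20.0% → the 2024 panel
Translational research: the external panel 62/116 = 53.4%, the 2024 panel 223/344 = 64.8% → the 2024 panel
Basic research: the external panel 120/167 = 71.9%, the 2024 panel 196/246 = 79.7% → the 2024 panel
The 2024 panel has the higher rate in all 4 groups.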